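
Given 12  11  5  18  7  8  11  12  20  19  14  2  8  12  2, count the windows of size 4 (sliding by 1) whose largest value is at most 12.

12 11 5 18 → max 18
11 5 18 7 → max 18
5 18 7 8 → max 18
18 7 8 11 → max 18
7 8 11 12 → max 12  ≤ 12 ✓
8 11 12 20 → max 20
11 12 20 19 → max 20
12 20 19 14 → max 20
20 19 14 2 → max 20
19 14 2 8 → max 19
14 2 8 12 → max 14
2 8 12 2 → max 12  ≤ 12 ✓
2 windows satisfy the condition.

2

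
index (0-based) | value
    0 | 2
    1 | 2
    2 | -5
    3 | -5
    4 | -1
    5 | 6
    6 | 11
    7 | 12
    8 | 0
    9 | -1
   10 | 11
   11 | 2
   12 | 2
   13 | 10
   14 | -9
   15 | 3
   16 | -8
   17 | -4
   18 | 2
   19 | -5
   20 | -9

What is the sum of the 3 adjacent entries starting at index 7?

Elements at indices 7..9: 12, 0, -1
sum(12, 0, -1) = 11

11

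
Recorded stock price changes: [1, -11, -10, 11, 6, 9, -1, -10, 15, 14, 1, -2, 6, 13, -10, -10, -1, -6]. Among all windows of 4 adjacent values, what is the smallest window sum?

[1, -11, -10, 11] → sum -9
[-11, -10, 11, 6] → sum -4
[-10, 11, 6, 9] → sum 16
[11, 6, 9, -1] → sum 25
[6, 9, -1, -10] → sum 4
[9, -1, -10, 15] → sum 13
[-1, -10, 15, 14] → sum 18
[-10, 15, 14, 1] → sum 20
[15, 14, 1, -2] → sum 28
[14, 1, -2, 6] → sum 19
[1, -2, 6, 13] → sum 18
[-2, 6, 13, -10] → sum 7
[6, 13, -10, -10] → sum -1
[13, -10, -10, -1] → sum -8
[-10, -10, -1, -6] → sum -27
Smallest of these is -27.

-27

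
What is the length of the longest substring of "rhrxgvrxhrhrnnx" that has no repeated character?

add r: [r] len 1
add h: [r, h] len 2
add r (repeat r, move left end past it): [h, r] len 2
add x: [h, r, x] len 3
add g: [h, r, x, g] len 4
add v: [h, r, x, g, v] len 5
add r (repeat r, move left end past it): [x, g, v, r] len 4
add x (repeat x, move left end past it): [g, v, r, x] len 4
add h: [g, v, r, x, h] len 5
add r (repeat r, move left end past it): [x, h, r] len 3
add h (repeat h, move left end past it): [r, h] len 2
add r (repeat r, move left end past it): [h, r] len 2
add n: [h, r, n] len 3
add n (repeat n, move left end past it): [n] len 1
add x: [n, x] len 2
Longest all-distinct length: 5.

5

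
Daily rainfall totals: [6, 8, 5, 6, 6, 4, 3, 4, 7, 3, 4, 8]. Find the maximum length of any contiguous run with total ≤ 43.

9

Extend to the right; shrink from the left whenever the sum exceeds 43:
[6] sum 6 len 1
[6, 8] sum 14 len 2
[6, 8, 5] sum 19 len 3
[6, 8, 5, 6] sum 25 len 4
[6, 8, 5, 6, 6] sum 31 len 5
[6, 8, 5, 6, 6, 4] sum 35 len 6
[6, 8, 5, 6, 6, 4, 3] sum 38 len 7
[6, 8, 5, 6, 6, 4, 3, 4] sum 42 len 8
[8, 5, 6, 6, 4, 3, 4, 7] sum 43 len 8
[5, 6, 6, 4, 3, 4, 7, 3] sum 38 len 8
[5, 6, 6, 4, 3, 4, 7, 3, 4] sum 42 len 9
[6, 4, 3, 4, 7, 3, 4, 8] sum 39 len 8
Longest length seen: 9.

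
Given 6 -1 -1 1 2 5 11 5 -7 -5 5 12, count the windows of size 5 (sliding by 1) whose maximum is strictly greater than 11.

[6, -1, -1, 1, 2] → max 6
[-1, -1, 1, 2, 5] → max 5
[-1, 1, 2, 5, 11] → max 11
[1, 2, 5, 11, 5] → max 11
[2, 5, 11, 5, -7] → max 11
[5, 11, 5, -7, -5] → max 11
[11, 5, -7, -5, 5] → max 11
[5, -7, -5, 5, 12] → max 12  > 11 ✓
1 window satisfy the condition.

1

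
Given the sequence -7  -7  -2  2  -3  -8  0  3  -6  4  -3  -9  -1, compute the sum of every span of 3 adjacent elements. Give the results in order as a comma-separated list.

-16, -7, -3, -9, -11, -5, -3, 1, -5, -8, -13

Sliding a size-3 window across the 13 values:
[-7, -7, -2] → sum -16
[-7, -2, 2] → sum -7
[-2, 2, -3] → sum -3
[2, -3, -8] → sum -9
[-3, -8, 0] → sum -11
[-8, 0, 3] → sum -5
[0, 3, -6] → sum -3
[3, -6, 4] → sum 1
[-6, 4, -3] → sum -5
[4, -3, -9] → sum -8
[-3, -9, -1] → sum -13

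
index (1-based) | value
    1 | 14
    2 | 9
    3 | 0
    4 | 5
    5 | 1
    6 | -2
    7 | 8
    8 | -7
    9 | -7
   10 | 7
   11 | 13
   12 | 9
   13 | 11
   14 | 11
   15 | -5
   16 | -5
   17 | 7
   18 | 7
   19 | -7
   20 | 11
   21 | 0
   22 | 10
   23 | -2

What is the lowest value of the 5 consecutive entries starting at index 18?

-7

Elements at indices 18..22: 7, -7, 11, 0, 10
min(7, -7, 11, 0, 10) = -7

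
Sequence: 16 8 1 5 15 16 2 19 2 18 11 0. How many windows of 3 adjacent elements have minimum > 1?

[16, 8, 1] → min 1
[8, 1, 5] → min 1
[1, 5, 15] → min 1
[5, 15, 16] → min 5  > 1 ✓
[15, 16, 2] → min 2  > 1 ✓
[16, 2, 19] → min 2  > 1 ✓
[2, 19, 2] → min 2  > 1 ✓
[19, 2, 18] → min 2  > 1 ✓
[2, 18, 11] → min 2  > 1 ✓
[18, 11, 0] → min 0
6 windows satisfy the condition.

6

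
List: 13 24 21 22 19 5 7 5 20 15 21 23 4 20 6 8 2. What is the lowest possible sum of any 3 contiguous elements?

[13, 24, 21] → sum 58
[24, 21, 22] → sum 67
[21, 22, 19] → sum 62
[22, 19, 5] → sum 46
[19, 5, 7] → sum 31
[5, 7, 5] → sum 17
[7, 5, 20] → sum 32
[5, 20, 15] → sum 40
[20, 15, 21] → sum 56
[15, 21, 23] → sum 59
[21, 23, 4] → sum 48
[23, 4, 20] → sum 47
[4, 20, 6] → sum 30
[20, 6, 8] → sum 34
[6, 8, 2] → sum 16
Lowest of these is 16.

16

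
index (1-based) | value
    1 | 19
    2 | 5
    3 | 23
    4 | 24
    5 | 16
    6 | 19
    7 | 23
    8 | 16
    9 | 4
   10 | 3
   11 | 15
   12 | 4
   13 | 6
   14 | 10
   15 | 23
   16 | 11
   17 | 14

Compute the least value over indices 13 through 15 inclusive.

6

Elements at indices 13..15: 6, 10, 23
min(6, 10, 23) = 6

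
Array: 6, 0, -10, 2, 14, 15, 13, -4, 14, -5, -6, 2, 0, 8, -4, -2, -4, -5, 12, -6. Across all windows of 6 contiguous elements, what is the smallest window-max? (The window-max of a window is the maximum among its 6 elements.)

8

[6, 0, -10, 2, 14, 15] → max 15
[0, -10, 2, 14, 15, 13] → max 15
[-10, 2, 14, 15, 13, -4] → max 15
[2, 14, 15, 13, -4, 14] → max 15
[14, 15, 13, -4, 14, -5] → max 15
[15, 13, -4, 14, -5, -6] → max 15
[13, -4, 14, -5, -6, 2] → max 14
[-4, 14, -5, -6, 2, 0] → max 14
[14, -5, -6, 2, 0, 8] → max 14
[-5, -6, 2, 0, 8, -4] → max 8
[-6, 2, 0, 8, -4, -2] → max 8
[2, 0, 8, -4, -2, -4] → max 8
[0, 8, -4, -2, -4, -5] → max 8
[8, -4, -2, -4, -5, 12] → max 12
[-4, -2, -4, -5, 12, -6] → max 12
Smallest of these is 8.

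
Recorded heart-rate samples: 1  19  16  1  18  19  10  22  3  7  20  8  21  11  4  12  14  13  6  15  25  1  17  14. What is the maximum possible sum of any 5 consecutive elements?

[1, 19, 16, 1, 18] → sum 55
[19, 16, 1, 18, 19] → sum 73
[16, 1, 18, 19, 10] → sum 64
[1, 18, 19, 10, 22] → sum 70
[18, 19, 10, 22, 3] → sum 72
[19, 10, 22, 3, 7] → sum 61
[10, 22, 3, 7, 20] → sum 62
[22, 3, 7, 20, 8] → sum 60
[3, 7, 20, 8, 21] → sum 59
[7, 20, 8, 21, 11] → sum 67
[20, 8, 21, 11, 4] → sum 64
[8, 21, 11, 4, 12] → sum 56
[21, 11, 4, 12, 14] → sum 62
[11, 4, 12, 14, 13] → sum 54
[4, 12, 14, 13, 6] → sum 49
[12, 14, 13, 6, 15] → sum 60
[14, 13, 6, 15, 25] → sum 73
[13, 6, 15, 25, 1] → sum 60
[6, 15, 25, 1, 17] → sum 64
[15, 25, 1, 17, 14] → sum 72
Maximum of these is 73.

73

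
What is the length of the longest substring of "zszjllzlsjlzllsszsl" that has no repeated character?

add z: [z] len 1
add s: [z, s] len 2
add z (repeat z, move left end past it): [s, z] len 2
add j: [s, z, j] len 3
add l: [s, z, j, l] len 4
add l (repeat l, move left end past it): [l] len 1
add z: [l, z] len 2
add l (repeat l, move left end past it): [z, l] len 2
add s: [z, l, s] len 3
add j: [z, l, s, j] len 4
add l (repeat l, move left end past it): [s, j, l] len 3
add z: [s, j, l, z] len 4
add l (repeat l, move left end past it): [z, l] len 2
add l (repeat l, move left end past it): [l] len 1
add s: [l, s] len 2
add s (repeat s, move left end past it): [s] len 1
add z: [s, z] len 2
add s (repeat s, move left end past it): [z, s] len 2
add l: [z, s, l] len 3
Longest all-distinct length: 4.

4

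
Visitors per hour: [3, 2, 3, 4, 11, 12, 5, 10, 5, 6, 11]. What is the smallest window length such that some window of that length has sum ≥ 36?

4

Extend right; whenever the sum reaches 36, record the length and shrink from the left:
add 3: running sum 3 < 36
add 2: running sum 5 < 36
add 3: running sum 8 < 36
add 4: running sum 12 < 36
add 11: running sum 23 < 36
add 12: running sum 35 < 36
end 6: [2, 3, 4, 11, 12, 5] sum 37, len 6
end 7: [11, 12, 5, 10] sum 38, len 4
end 8: [11, 12, 5, 10, 5] sum 43, len 5
end 9: [12, 5, 10, 5, 6] sum 38, len 5
end 10: [5, 10, 5, 6, 11] sum 37, len 5
Shortest qualifying length: 4.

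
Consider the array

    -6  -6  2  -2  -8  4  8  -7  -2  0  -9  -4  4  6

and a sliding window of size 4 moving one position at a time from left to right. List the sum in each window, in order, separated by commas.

-12, -14, -4, 2, -3, 3, -1, -18, -15, -9, -3

[-6, -6, 2, -2] → sum -12
[-6, 2, -2, -8] → sum -14
[2, -2, -8, 4] → sum -4
[-2, -8, 4, 8] → sum 2
[-8, 4, 8, -7] → sum -3
[4, 8, -7, -2] → sum 3
[8, -7, -2, 0] → sum -1
[-7, -2, 0, -9] → sum -18
[-2, 0, -9, -4] → sum -15
[0, -9, -4, 4] → sum -9
[-9, -4, 4, 6] → sum -3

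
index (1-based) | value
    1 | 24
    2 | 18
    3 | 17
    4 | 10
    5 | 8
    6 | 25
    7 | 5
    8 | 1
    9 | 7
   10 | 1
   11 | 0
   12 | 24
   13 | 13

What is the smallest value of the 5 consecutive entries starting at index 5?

Elements at indices 5..9: 8, 25, 5, 1, 7
min(8, 25, 5, 1, 7) = 1

1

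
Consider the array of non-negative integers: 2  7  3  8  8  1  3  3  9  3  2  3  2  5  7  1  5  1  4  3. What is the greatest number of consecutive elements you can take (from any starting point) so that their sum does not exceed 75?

18

add 2: [2] sum 2, len 1
add 7: [2, 7] sum 9, len 2
add 3: [2, 7, 3] sum 12, len 3
add 8: [2, 7, 3, 8] sum 20, len 4
add 8: [2, 7, 3, 8, 8] sum 28, len 5
add 1: [2, 7, 3, 8, 8, 1] sum 29, len 6
add 3: [2, 7, 3, 8, 8, 1, 3] sum 32, len 7
add 3: [2, 7, 3, 8, 8, 1, 3, 3] sum 35, len 8
add 9: [2, 7, 3, 8, 8, 1, 3, 3, 9] sum 44, len 9
add 3: [2, 7, 3, 8, 8, 1, 3, 3, 9, 3] sum 47, len 10
add 2: [2, 7, 3, 8, 8, 1, 3, 3, 9, 3, 2] sum 49, len 11
add 3: [2, 7, 3, 8, 8, 1, 3, 3, 9, 3, 2, 3] sum 52, len 12
add 2: [2, 7, 3, 8, 8, 1, 3, 3, 9, 3, 2, 3, 2] sum 54, len 13
add 5: [2, 7, 3, 8, 8, 1, 3, 3, 9, 3, 2, 3, 2, 5] sum 59, len 14
add 7: [2, 7, 3, 8, 8, 1, 3, 3, 9, 3, 2, 3, 2, 5, 7] sum 66, len 15
add 1: [2, 7, 3, 8, 8, 1, 3, 3, 9, 3, 2, 3, 2, 5, 7, 1] sum 67, len 16
add 5: [2, 7, 3, 8, 8, 1, 3, 3, 9, 3, 2, 3, 2, 5, 7, 1, 5] sum 72, len 17
add 1: [2, 7, 3, 8, 8, 1, 3, 3, 9, 3, 2, 3, 2, 5, 7, 1, 5, 1] sum 73, len 18
add 4: [7, 3, 8, 8, 1, 3, 3, 9, 3, 2, 3, 2, 5, 7, 1, 5, 1, 4] sum 75, len 18
add 3: [3, 8, 8, 1, 3, 3, 9, 3, 2, 3, 2, 5, 7, 1, 5, 1, 4, 3] sum 71, len 18
Longest length seen: 18.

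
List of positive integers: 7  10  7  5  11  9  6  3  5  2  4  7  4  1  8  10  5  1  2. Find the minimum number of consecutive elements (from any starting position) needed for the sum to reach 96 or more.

Extend right; whenever the sum reaches 96, record the length and shrink from the left:
add 7: running sum 7 < 96
add 10: running sum 17 < 96
add 7: running sum 24 < 96
add 5: running sum 29 < 96
add 11: running sum 40 < 96
add 9: running sum 49 < 96
add 6: running sum 55 < 96
add 3: running sum 58 < 96
add 5: running sum 63 < 96
add 2: running sum 65 < 96
add 4: running sum 69 < 96
add 7: running sum 76 < 96
add 4: running sum 80 < 96
add 1: running sum 81 < 96
add 8: running sum 89 < 96
end 15: [7, 10, 7, 5, 11, 9, 6, 3, 5, 2, 4, 7, 4, 1, 8, 10] sum 99, len 16
end 16: [10, 7, 5, 11, 9, 6, 3, 5, 2, 4, 7, 4, 1, 8, 10, 5] sum 97, len 16
end 17: [10, 7, 5, 11, 9, 6, 3, 5, 2, 4, 7, 4, 1, 8, 10, 5, 1] sum 98, len 17
end 18: [10, 7, 5, 11, 9, 6, 3, 5, 2, 4, 7, 4, 1, 8, 10, 5, 1, 2] sum 100, len 18
Shortest qualifying length: 16.

16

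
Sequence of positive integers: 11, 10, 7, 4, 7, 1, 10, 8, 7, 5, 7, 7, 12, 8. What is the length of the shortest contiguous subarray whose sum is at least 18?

Extend right; whenever the sum reaches 18, record the length and shrink from the left:
add 11: running sum 11 < 18
end 1: [11, 10] sum 21, len 2
end 2: [11, 10, 7] sum 28, len 3
end 3: [10, 7, 4] sum 21, len 3
end 4: [7, 4, 7] sum 18, len 3
end 5: [7, 4, 7, 1] sum 19, len 4
end 6: [7, 1, 10] sum 18, len 3
end 7: [10, 8] sum 18, len 2
end 8: [10, 8, 7] sum 25, len 3
end 9: [8, 7, 5] sum 20, len 3
end 10: [7, 5, 7] sum 19, len 3
end 11: [5, 7, 7] sum 19, len 3
end 12: [7, 12] sum 19, len 2
end 13: [12, 8] sum 20, len 2
Shortest qualifying length: 2.

2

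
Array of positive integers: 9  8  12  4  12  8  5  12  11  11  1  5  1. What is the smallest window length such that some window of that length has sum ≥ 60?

add 9: running sum 9 < 60
add 8: running sum 17 < 60
add 12: running sum 29 < 60
add 4: running sum 33 < 60
add 12: running sum 45 < 60
add 8: running sum 53 < 60
add 5: running sum 58 < 60
end 7: [8, 12, 4, 12, 8, 5, 12] sum 61, len 7
end 8: [12, 4, 12, 8, 5, 12, 11] sum 64, len 7
end 9: [4, 12, 8, 5, 12, 11, 11] sum 63, len 7
end 10: [12, 8, 5, 12, 11, 11, 1] sum 60, len 7
end 11: [12, 8, 5, 12, 11, 11, 1, 5] sum 65, len 8
end 12: [12, 8, 5, 12, 11, 11, 1, 5, 1] sum 66, len 9
Shortest qualifying length: 7.

7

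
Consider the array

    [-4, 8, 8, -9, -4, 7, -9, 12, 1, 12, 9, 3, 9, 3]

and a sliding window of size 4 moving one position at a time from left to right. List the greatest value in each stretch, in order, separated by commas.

[-4, 8, 8, -9] → max 8
[8, 8, -9, -4] → max 8
[8, -9, -4, 7] → max 8
[-9, -4, 7, -9] → max 7
[-4, 7, -9, 12] → max 12
[7, -9, 12, 1] → max 12
[-9, 12, 1, 12] → max 12
[12, 1, 12, 9] → max 12
[1, 12, 9, 3] → max 12
[12, 9, 3, 9] → max 12
[9, 3, 9, 3] → max 9

8, 8, 8, 7, 12, 12, 12, 12, 12, 12, 9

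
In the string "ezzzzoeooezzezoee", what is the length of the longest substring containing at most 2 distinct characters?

5

[e] 1 distinct, len 1
[e, z] 2 distinct, len 2
[e, z, z] 2 distinct, len 3
[e, z, z, z] 2 distinct, len 4
[e, z, z, z, z] 2 distinct, len 5
[z, z, z, z, o] 2 distinct, len 5
[o, e] 2 distinct, len 2
[o, e, o] 2 distinct, len 3
[o, e, o, o] 2 distinct, len 4
[o, e, o, o, e] 2 distinct, len 5
[e, z] 2 distinct, len 2
[e, z, z] 2 distinct, len 3
[e, z, z, e] 2 distinct, len 4
[e, z, z, e, z] 2 distinct, len 5
[z, o] 2 distinct, len 2
[o, e] 2 distinct, len 2
[o, e, e] 2 distinct, len 3
Longest length with ≤2 distinct: 5.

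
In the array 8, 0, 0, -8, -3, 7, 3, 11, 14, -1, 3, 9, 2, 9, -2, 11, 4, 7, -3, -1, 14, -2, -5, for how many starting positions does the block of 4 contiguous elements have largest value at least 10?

(8, 0, 0, -8) → max 8
(0, 0, -8, -3) → max 0
(0, -8, -3, 7) → max 7
(-8, -3, 7, 3) → max 7
(-3, 7, 3, 11) → max 11  ≥ 10 ✓
(7, 3, 11, 14) → max 14  ≥ 10 ✓
(3, 11, 14, -1) → max 14  ≥ 10 ✓
(11, 14, -1, 3) → max 14  ≥ 10 ✓
(14, -1, 3, 9) → max 14  ≥ 10 ✓
(-1, 3, 9, 2) → max 9
(3, 9, 2, 9) → max 9
(9, 2, 9, -2) → max 9
(2, 9, -2, 11) → max 11  ≥ 10 ✓
(9, -2, 11, 4) → max 11  ≥ 10 ✓
(-2, 11, 4, 7) → max 11  ≥ 10 ✓
(11, 4, 7, -3) → max 11  ≥ 10 ✓
(4, 7, -3, -1) → max 7
(7, -3, -1, 14) → max 14  ≥ 10 ✓
(-3, -1, 14, -2) → max 14  ≥ 10 ✓
(-1, 14, -2, -5) → max 14  ≥ 10 ✓
12 windows satisfy the condition.

12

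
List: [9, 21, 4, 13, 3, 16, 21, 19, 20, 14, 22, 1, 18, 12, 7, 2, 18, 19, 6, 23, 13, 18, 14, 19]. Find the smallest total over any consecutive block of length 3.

Each size-3 window and its sum:
9 21 4 → sum 34
21 4 13 → sum 38
4 13 3 → sum 20
13 3 16 → sum 32
3 16 21 → sum 40
16 21 19 → sum 56
21 19 20 → sum 60
19 20 14 → sum 53
20 14 22 → sum 56
14 22 1 → sum 37
22 1 18 → sum 41
1 18 12 → sum 31
18 12 7 → sum 37
12 7 2 → sum 21
7 2 18 → sum 27
2 18 19 → sum 39
18 19 6 → sum 43
19 6 23 → sum 48
6 23 13 → sum 42
23 13 18 → sum 54
13 18 14 → sum 45
18 14 19 → sum 51
Smallest of these is 20.

20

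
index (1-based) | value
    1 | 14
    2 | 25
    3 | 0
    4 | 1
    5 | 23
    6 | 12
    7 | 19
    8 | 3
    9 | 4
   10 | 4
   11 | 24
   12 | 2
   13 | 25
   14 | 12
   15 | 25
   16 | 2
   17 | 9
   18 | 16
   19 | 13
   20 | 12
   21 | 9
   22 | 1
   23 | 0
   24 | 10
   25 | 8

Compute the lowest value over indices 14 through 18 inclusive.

Elements at indices 14..18: 12, 25, 2, 9, 16
min(12, 25, 2, 9, 16) = 2

2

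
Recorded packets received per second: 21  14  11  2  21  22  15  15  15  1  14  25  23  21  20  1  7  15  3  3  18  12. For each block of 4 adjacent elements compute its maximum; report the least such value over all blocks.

21 14 11 2 → max 21
14 11 2 21 → max 21
11 2 21 22 → max 22
2 21 22 15 → max 22
21 22 15 15 → max 22
22 15 15 15 → max 22
15 15 15 1 → max 15
15 15 1 14 → max 15
15 1 14 25 → max 25
1 14 25 23 → max 25
14 25 23 21 → max 25
25 23 21 20 → max 25
23 21 20 1 → max 23
21 20 1 7 → max 21
20 1 7 15 → max 20
1 7 15 3 → max 15
7 15 3 3 → max 15
15 3 3 18 → max 18
3 3 18 12 → max 18
Least of these is 15.

15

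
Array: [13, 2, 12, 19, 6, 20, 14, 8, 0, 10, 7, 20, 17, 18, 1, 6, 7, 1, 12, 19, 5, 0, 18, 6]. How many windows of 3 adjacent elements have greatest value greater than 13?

13 2 12 → max 13
2 12 19 → max 19  > 13 ✓
12 19 6 → max 19  > 13 ✓
19 6 20 → max 20  > 13 ✓
6 20 14 → max 20  > 13 ✓
20 14 8 → max 20  > 13 ✓
14 8 0 → max 14  > 13 ✓
8 0 10 → max 10
0 10 7 → max 10
10 7 20 → max 20  > 13 ✓
7 20 17 → max 20  > 13 ✓
20 17 18 → max 20  > 13 ✓
17 18 1 → max 18  > 13 ✓
18 1 6 → max 18  > 13 ✓
1 6 7 → max 7
6 7 1 → max 7
7 1 12 → max 12
1 12 19 → max 19  > 13 ✓
12 19 5 → max 19  > 13 ✓
19 5 0 → max 19  > 13 ✓
5 0 18 → max 18  > 13 ✓
0 18 6 → max 18  > 13 ✓
16 windows satisfy the condition.

16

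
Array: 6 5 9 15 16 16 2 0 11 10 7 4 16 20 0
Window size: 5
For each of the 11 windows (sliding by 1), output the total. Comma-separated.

(6, 5, 9, 15, 16) → sum 51
(5, 9, 15, 16, 16) → sum 61
(9, 15, 16, 16, 2) → sum 58
(15, 16, 16, 2, 0) → sum 49
(16, 16, 2, 0, 11) → sum 45
(16, 2, 0, 11, 10) → sum 39
(2, 0, 11, 10, 7) → sum 30
(0, 11, 10, 7, 4) → sum 32
(11, 10, 7, 4, 16) → sum 48
(10, 7, 4, 16, 20) → sum 57
(7, 4, 16, 20, 0) → sum 47

51, 61, 58, 49, 45, 39, 30, 32, 48, 57, 47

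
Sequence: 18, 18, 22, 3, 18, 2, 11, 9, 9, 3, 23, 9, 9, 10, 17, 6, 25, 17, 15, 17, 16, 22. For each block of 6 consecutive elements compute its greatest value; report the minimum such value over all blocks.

18 18 22 3 18 2 → max 22
18 22 3 18 2 11 → max 22
22 3 18 2 11 9 → max 22
3 18 2 11 9 9 → max 18
18 2 11 9 9 3 → max 18
2 11 9 9 3 23 → max 23
11 9 9 3 23 9 → max 23
9 9 3 23 9 9 → max 23
9 3 23 9 9 10 → max 23
3 23 9 9 10 17 → max 23
23 9 9 10 17 6 → max 23
9 9 10 17 6 25 → max 25
9 10 17 6 25 17 → max 25
10 17 6 25 17 15 → max 25
17 6 25 17 15 17 → max 25
6 25 17 15 17 16 → max 25
25 17 15 17 16 22 → max 25
Minimum of these is 18.

18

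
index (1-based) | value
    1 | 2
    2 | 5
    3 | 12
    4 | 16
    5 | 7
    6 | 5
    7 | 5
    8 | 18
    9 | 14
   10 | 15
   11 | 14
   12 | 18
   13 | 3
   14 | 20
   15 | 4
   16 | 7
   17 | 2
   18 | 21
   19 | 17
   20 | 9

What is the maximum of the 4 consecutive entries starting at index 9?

Elements at indices 9..12: 14, 15, 14, 18
max(14, 15, 14, 18) = 18

18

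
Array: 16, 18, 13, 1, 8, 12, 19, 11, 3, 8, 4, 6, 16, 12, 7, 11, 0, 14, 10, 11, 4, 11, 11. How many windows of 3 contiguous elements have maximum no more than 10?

2

[16, 18, 13] → max 18
[18, 13, 1] → max 18
[13, 1, 8] → max 13
[1, 8, 12] → max 12
[8, 12, 19] → max 19
[12, 19, 11] → max 19
[19, 11, 3] → max 19
[11, 3, 8] → max 11
[3, 8, 4] → max 8  ≤ 10 ✓
[8, 4, 6] → max 8  ≤ 10 ✓
[4, 6, 16] → max 16
[6, 16, 12] → max 16
[16, 12, 7] → max 16
[12, 7, 11] → max 12
[7, 11, 0] → max 11
[11, 0, 14] → max 14
[0, 14, 10] → max 14
[14, 10, 11] → max 14
[10, 11, 4] → max 11
[11, 4, 11] → max 11
[4, 11, 11] → max 11
2 windows satisfy the condition.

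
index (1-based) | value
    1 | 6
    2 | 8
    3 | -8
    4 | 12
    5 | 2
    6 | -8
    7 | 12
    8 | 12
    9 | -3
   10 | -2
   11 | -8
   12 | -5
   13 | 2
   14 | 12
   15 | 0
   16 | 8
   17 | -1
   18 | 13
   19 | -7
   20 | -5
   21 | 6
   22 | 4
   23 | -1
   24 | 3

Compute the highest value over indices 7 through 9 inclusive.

12

Elements at indices 7..9: 12, 12, -3
max(12, 12, -3) = 12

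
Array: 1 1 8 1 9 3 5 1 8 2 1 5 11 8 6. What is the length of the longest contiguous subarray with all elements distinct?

6

[1] len 1
[1] len 1
[1, 8] len 2
[8, 1] len 2
[8, 1, 9] len 3
[8, 1, 9, 3] len 4
[8, 1, 9, 3, 5] len 5
[9, 3, 5, 1] len 4
[9, 3, 5, 1, 8] len 5
[9, 3, 5, 1, 8, 2] len 6
[8, 2, 1] len 3
[8, 2, 1, 5] len 4
[8, 2, 1, 5, 11] len 5
[2, 1, 5, 11, 8] len 5
[2, 1, 5, 11, 8, 6] len 6
Longest all-distinct length: 6.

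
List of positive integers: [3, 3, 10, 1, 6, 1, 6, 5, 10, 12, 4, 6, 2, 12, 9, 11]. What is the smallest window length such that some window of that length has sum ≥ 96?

15

Extend right; whenever the sum reaches 96, record the length and shrink from the left:
add 3: running sum 3 < 96
add 3: running sum 6 < 96
add 10: running sum 16 < 96
add 1: running sum 17 < 96
add 6: running sum 23 < 96
add 1: running sum 24 < 96
add 6: running sum 30 < 96
add 5: running sum 35 < 96
add 10: running sum 45 < 96
add 12: running sum 57 < 96
add 4: running sum 61 < 96
add 6: running sum 67 < 96
add 2: running sum 69 < 96
add 12: running sum 81 < 96
add 9: running sum 90 < 96
add 11: shortest ending here [3, 10, 1, 6, 1, 6, 5, 10, 12, 4, 6, 2, 12, 9, 11] sum 98, len 15
Shortest qualifying length: 15.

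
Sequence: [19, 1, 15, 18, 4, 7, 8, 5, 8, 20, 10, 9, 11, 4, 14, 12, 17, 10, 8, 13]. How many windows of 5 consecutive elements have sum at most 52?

19 1 15 18 4 → sum 57
1 15 18 4 7 → sum 45  ≤ 52 ✓
15 18 4 7 8 → sum 52  ≤ 52 ✓
18 4 7 8 5 → sum 42  ≤ 52 ✓
4 7 8 5 8 → sum 32  ≤ 52 ✓
7 8 5 8 20 → sum 48  ≤ 52 ✓
8 5 8 20 10 → sum 51  ≤ 52 ✓
5 8 20 10 9 → sum 52  ≤ 52 ✓
8 20 10 9 11 → sum 58
20 10 9 11 4 → sum 54
10 9 11 4 14 → sum 48  ≤ 52 ✓
9 11 4 14 12 → sum 50  ≤ 52 ✓
11 4 14 12 17 → sum 58
4 14 12 17 10 → sum 57
14 12 17 10 8 → sum 61
12 17 10 8 13 → sum 60
9 windows satisfy the condition.

9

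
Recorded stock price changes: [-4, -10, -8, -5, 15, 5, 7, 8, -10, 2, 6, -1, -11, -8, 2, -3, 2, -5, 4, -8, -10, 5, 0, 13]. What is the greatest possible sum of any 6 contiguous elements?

(-4, -10, -8, -5, 15, 5) → sum -7
(-10, -8, -5, 15, 5, 7) → sum 4
(-8, -5, 15, 5, 7, 8) → sum 22
(-5, 15, 5, 7, 8, -10) → sum 20
(15, 5, 7, 8, -10, 2) → sum 27
(5, 7, 8, -10, 2, 6) → sum 18
(7, 8, -10, 2, 6, -1) → sum 12
(8, -10, 2, 6, -1, -11) → sum -6
(-10, 2, 6, -1, -11, -8) → sum -22
(2, 6, -1, -11, -8, 2) → sum -10
(6, -1, -11, -8, 2, -3) → sum -15
(-1, -11, -8, 2, -3, 2) → sum -19
(-11, -8, 2, -3, 2, -5) → sum -23
(-8, 2, -3, 2, -5, 4) → sum -8
(2, -3, 2, -5, 4, -8) → sum -8
(-3, 2, -5, 4, -8, -10) → sum -20
(2, -5, 4, -8, -10, 5) → sum -12
(-5, 4, -8, -10, 5, 0) → sum -14
(4, -8, -10, 5, 0, 13) → sum 4
Greatest of these is 27.

27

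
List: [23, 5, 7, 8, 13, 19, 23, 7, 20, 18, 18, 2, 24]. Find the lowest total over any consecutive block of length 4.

23 5 7 8 → sum 43
5 7 8 13 → sum 33
7 8 13 19 → sum 47
8 13 19 23 → sum 63
13 19 23 7 → sum 62
19 23 7 20 → sum 69
23 7 20 18 → sum 68
7 20 18 18 → sum 63
20 18 18 2 → sum 58
18 18 2 24 → sum 62
Lowest of these is 33.

33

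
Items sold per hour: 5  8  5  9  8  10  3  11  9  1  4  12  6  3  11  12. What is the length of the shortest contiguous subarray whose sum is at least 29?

4

add 5: running sum 5 < 29
add 8: running sum 13 < 29
add 5: running sum 18 < 29
add 9: running sum 27 < 29
add 8: shortest ending here [8, 5, 9, 8] sum 30, len 4
add 10: shortest ending here [5, 9, 8, 10] sum 32, len 4
add 3: shortest ending here [9, 8, 10, 3] sum 30, len 4
add 11: shortest ending here [8, 10, 3, 11] sum 32, len 4
add 9: shortest ending here [10, 3, 11, 9] sum 33, len 4
add 1: shortest ending here [10, 3, 11, 9, 1] sum 34, len 5
add 4: shortest ending here [10, 3, 11, 9, 1, 4] sum 38, len 6
add 12: shortest ending here [11, 9, 1, 4, 12] sum 37, len 5
add 6: shortest ending here [9, 1, 4, 12, 6] sum 32, len 5
add 3: shortest ending here [9, 1, 4, 12, 6, 3] sum 35, len 6
add 11: shortest ending here [12, 6, 3, 11] sum 32, len 4
add 12: shortest ending here [6, 3, 11, 12] sum 32, len 4
Shortest qualifying length: 4.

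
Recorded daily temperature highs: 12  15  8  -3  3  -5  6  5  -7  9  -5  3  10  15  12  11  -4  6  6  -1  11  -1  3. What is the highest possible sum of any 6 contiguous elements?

(12, 15, 8, -3, 3, -5) → sum 30
(15, 8, -3, 3, -5, 6) → sum 24
(8, -3, 3, -5, 6, 5) → sum 14
(-3, 3, -5, 6, 5, -7) → sum -1
(3, -5, 6, 5, -7, 9) → sum 11
(-5, 6, 5, -7, 9, -5) → sum 3
(6, 5, -7, 9, -5, 3) → sum 11
(5, -7, 9, -5, 3, 10) → sum 15
(-7, 9, -5, 3, 10, 15) → sum 25
(9, -5, 3, 10, 15, 12) → sum 44
(-5, 3, 10, 15, 12, 11) → sum 46
(3, 10, 15, 12, 11, -4) → sum 47
(10, 15, 12, 11, -4, 6) → sum 50
(15, 12, 11, -4, 6, 6) → sum 46
(12, 11, -4, 6, 6, -1) → sum 30
(11, -4, 6, 6, -1, 11) → sum 29
(-4, 6, 6, -1, 11, -1) → sum 17
(6, 6, -1, 11, -1, 3) → sum 24
Highest of these is 50.

50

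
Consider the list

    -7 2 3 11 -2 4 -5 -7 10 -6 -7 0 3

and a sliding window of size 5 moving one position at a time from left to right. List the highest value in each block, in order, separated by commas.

11, 11, 11, 11, 10, 10, 10, 10, 10

(-7, 2, 3, 11, -2) → max 11
(2, 3, 11, -2, 4) → max 11
(3, 11, -2, 4, -5) → max 11
(11, -2, 4, -5, -7) → max 11
(-2, 4, -5, -7, 10) → max 10
(4, -5, -7, 10, -6) → max 10
(-5, -7, 10, -6, -7) → max 10
(-7, 10, -6, -7, 0) → max 10
(10, -6, -7, 0, 3) → max 10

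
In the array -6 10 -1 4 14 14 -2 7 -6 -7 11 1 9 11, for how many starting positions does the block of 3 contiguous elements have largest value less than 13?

8

-6 10 -1 → max 10  < 13 ✓
10 -1 4 → max 10  < 13 ✓
-1 4 14 → max 14
4 14 14 → max 14
14 14 -2 → max 14
14 -2 7 → max 14
-2 7 -6 → max 7  < 13 ✓
7 -6 -7 → max 7  < 13 ✓
-6 -7 11 → max 11  < 13 ✓
-7 11 1 → max 11  < 13 ✓
11 1 9 → max 11  < 13 ✓
1 9 11 → max 11  < 13 ✓
8 windows satisfy the condition.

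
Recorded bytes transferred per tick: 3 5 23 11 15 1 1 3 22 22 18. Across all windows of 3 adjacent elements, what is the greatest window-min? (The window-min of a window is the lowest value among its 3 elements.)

18

(3, 5, 23) → min 3
(5, 23, 11) → min 5
(23, 11, 15) → min 11
(11, 15, 1) → min 1
(15, 1, 1) → min 1
(1, 1, 3) → min 1
(1, 3, 22) → min 1
(3, 22, 22) → min 3
(22, 22, 18) → min 18
Greatest of these is 18.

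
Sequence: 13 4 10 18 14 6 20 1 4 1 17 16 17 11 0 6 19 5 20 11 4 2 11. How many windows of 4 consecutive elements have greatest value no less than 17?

(13, 4, 10, 18) → max 18  ≥ 17 ✓
(4, 10, 18, 14) → max 18  ≥ 17 ✓
(10, 18, 14, 6) → max 18  ≥ 17 ✓
(18, 14, 6, 20) → max 20  ≥ 17 ✓
(14, 6, 20, 1) → max 20  ≥ 17 ✓
(6, 20, 1, 4) → max 20  ≥ 17 ✓
(20, 1, 4, 1) → max 20  ≥ 17 ✓
(1, 4, 1, 17) → max 17  ≥ 17 ✓
(4, 1, 17, 16) → max 17  ≥ 17 ✓
(1, 17, 16, 17) → max 17  ≥ 17 ✓
(17, 16, 17, 11) → max 17  ≥ 17 ✓
(16, 17, 11, 0) → max 17  ≥ 17 ✓
(17, 11, 0, 6) → max 17  ≥ 17 ✓
(11, 0, 6, 19) → max 19  ≥ 17 ✓
(0, 6, 19, 5) → max 19  ≥ 17 ✓
(6, 19, 5, 20) → max 20  ≥ 17 ✓
(19, 5, 20, 11) → max 20  ≥ 17 ✓
(5, 20, 11, 4) → max 20  ≥ 17 ✓
(20, 11, 4, 2) → max 20  ≥ 17 ✓
(11, 4, 2, 11) → max 11
19 windows satisfy the condition.

19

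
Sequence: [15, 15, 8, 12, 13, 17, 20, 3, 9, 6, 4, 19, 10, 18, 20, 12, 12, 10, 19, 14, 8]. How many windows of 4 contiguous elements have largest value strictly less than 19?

[15, 15, 8, 12] → max 15  < 19 ✓
[15, 8, 12, 13] → max 15  < 19 ✓
[8, 12, 13, 17] → max 17  < 19 ✓
[12, 13, 17, 20] → max 20
[13, 17, 20, 3] → max 20
[17, 20, 3, 9] → max 20
[20, 3, 9, 6] → max 20
[3, 9, 6, 4] → max 9  < 19 ✓
[9, 6, 4, 19] → max 19
[6, 4, 19, 10] → max 19
[4, 19, 10, 18] → max 19
[19, 10, 18, 20] → max 20
[10, 18, 20, 12] → max 20
[18, 20, 12, 12] → max 20
[20, 12, 12, 10] → max 20
[12, 12, 10, 19] → max 19
[12, 10, 19, 14] → max 19
[10, 19, 14, 8] → max 19
4 windows satisfy the condition.

4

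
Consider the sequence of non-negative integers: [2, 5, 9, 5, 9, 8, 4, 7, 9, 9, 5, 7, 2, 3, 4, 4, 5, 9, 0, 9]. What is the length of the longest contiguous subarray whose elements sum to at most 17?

4

add 2: [2] sum 2, len 1
add 5: [2, 5] sum 7, len 2
add 9: [2, 5, 9] sum 16, len 3
add 5: [9, 5] sum 14, len 2
add 9: [5, 9] sum 14, len 2
add 8: [9, 8] sum 17, len 2
add 4: [8, 4] sum 12, len 2
add 7: [4, 7] sum 11, len 2
add 9: [7, 9] sum 16, len 2
add 9: [9] sum 9, len 1
add 5: [9, 5] sum 14, len 2
add 7: [5, 7] sum 12, len 2
add 2: [5, 7, 2] sum 14, len 3
add 3: [5, 7, 2, 3] sum 17, len 4
add 4: [7, 2, 3, 4] sum 16, len 4
add 4: [2, 3, 4, 4] sum 13, len 4
add 5: [3, 4, 4, 5] sum 16, len 4
add 9: [5, 9] sum 14, len 2
add 0: [5, 9, 0] sum 14, len 3
add 9: [0, 9] sum 9, len 2
Longest length seen: 4.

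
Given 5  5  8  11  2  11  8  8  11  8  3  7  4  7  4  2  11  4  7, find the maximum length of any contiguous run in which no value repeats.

5

add 5: [5] len 1
add 5 (repeat 5, move left end past it): [5] len 1
add 8: [5, 8] len 2
add 11: [5, 8, 11] len 3
add 2: [5, 8, 11, 2] len 4
add 11 (repeat 11, move left end past it): [2, 11] len 2
add 8: [2, 11, 8] len 3
add 8 (repeat 8, move left end past it): [8] len 1
add 11: [8, 11] len 2
add 8 (repeat 8, move left end past it): [11, 8] len 2
add 3: [11, 8, 3] len 3
add 7: [11, 8, 3, 7] len 4
add 4: [11, 8, 3, 7, 4] len 5
add 7 (repeat 7, move left end past it): [4, 7] len 2
add 4 (repeat 4, move left end past it): [7, 4] len 2
add 2: [7, 4, 2] len 3
add 11: [7, 4, 2, 11] len 4
add 4 (repeat 4, move left end past it): [2, 11, 4] len 3
add 7: [2, 11, 4, 7] len 4
Longest all-distinct length: 5.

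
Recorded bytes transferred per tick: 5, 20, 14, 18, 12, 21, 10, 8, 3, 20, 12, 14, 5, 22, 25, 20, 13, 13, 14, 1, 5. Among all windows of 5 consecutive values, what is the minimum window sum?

46

Window sums for each of the 17 positions:
(5, 20, 14, 18, 12) → sum 69
(20, 14, 18, 12, 21) → sum 85
(14, 18, 12, 21, 10) → sum 75
(18, 12, 21, 10, 8) → sum 69
(12, 21, 10, 8, 3) → sum 54
(21, 10, 8, 3, 20) → sum 62
(10, 8, 3, 20, 12) → sum 53
(8, 3, 20, 12, 14) → sum 57
(3, 20, 12, 14, 5) → sum 54
(20, 12, 14, 5, 22) → sum 73
(12, 14, 5, 22, 25) → sum 78
(14, 5, 22, 25, 20) → sum 86
(5, 22, 25, 20, 13) → sum 85
(22, 25, 20, 13, 13) → sum 93
(25, 20, 13, 13, 14) → sum 85
(20, 13, 13, 14, 1) → sum 61
(13, 13, 14, 1, 5) → sum 46
Minimum of these is 46.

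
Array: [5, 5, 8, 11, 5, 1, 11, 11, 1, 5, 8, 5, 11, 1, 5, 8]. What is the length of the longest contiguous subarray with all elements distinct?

4

add 5: [5] len 1
add 5 (repeat 5, move left end past it): [5] len 1
add 8: [5, 8] len 2
add 11: [5, 8, 11] len 3
add 5 (repeat 5, move left end past it): [8, 11, 5] len 3
add 1: [8, 11, 5, 1] len 4
add 11 (repeat 11, move left end past it): [5, 1, 11] len 3
add 11 (repeat 11, move left end past it): [11] len 1
add 1: [11, 1] len 2
add 5: [11, 1, 5] len 3
add 8: [11, 1, 5, 8] len 4
add 5 (repeat 5, move left end past it): [8, 5] len 2
add 11: [8, 5, 11] len 3
add 1: [8, 5, 11, 1] len 4
add 5 (repeat 5, move left end past it): [11, 1, 5] len 3
add 8: [11, 1, 5, 8] len 4
Longest all-distinct length: 4.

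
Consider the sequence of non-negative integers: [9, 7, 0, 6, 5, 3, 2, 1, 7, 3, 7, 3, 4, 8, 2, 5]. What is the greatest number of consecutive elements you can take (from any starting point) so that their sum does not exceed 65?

15

Extend to the right; shrink from the left whenever the sum exceeds 65:
→ 9: sum 9, len 1
→ 7: sum 16, len 2
→ 0: sum 16, len 3
→ 6: sum 22, len 4
→ 5: sum 27, len 5
→ 3: sum 30, len 6
→ 2: sum 32, len 7
→ 1: sum 33, len 8
→ 7: sum 40, len 9
→ 3: sum 43, len 10
→ 7: sum 50, len 11
→ 3: sum 53, len 12
→ 4: sum 57, len 13
→ 8: sum 65, len 14
→ 2 (dropped 9): sum 58, len 14
→ 5: sum 63, len 15
Longest length seen: 15.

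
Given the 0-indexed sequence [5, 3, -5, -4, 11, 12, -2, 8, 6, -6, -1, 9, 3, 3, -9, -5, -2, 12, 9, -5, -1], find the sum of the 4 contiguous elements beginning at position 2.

14

Elements at indices 2..5: -5, -4, 11, 12
sum(-5, -4, 11, 12) = 14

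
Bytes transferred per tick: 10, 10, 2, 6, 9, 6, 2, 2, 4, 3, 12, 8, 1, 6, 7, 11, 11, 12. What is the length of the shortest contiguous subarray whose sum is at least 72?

Extend right; whenever the sum reaches 72, record the length and shrink from the left:
add 10: running sum 10 < 72
add 10: running sum 20 < 72
add 2: running sum 22 < 72
add 6: running sum 28 < 72
add 9: running sum 37 < 72
add 6: running sum 43 < 72
add 2: running sum 45 < 72
add 2: running sum 47 < 72
add 4: running sum 51 < 72
add 3: running sum 54 < 72
add 12: running sum 66 < 72
add 8: shortest ending here [10, 10, 2, 6, 9, 6, 2, 2, 4, 3, 12, 8] sum 74, len 12
add 1: shortest ending here [10, 10, 2, 6, 9, 6, 2, 2, 4, 3, 12, 8, 1] sum 75, len 13
add 6: shortest ending here [10, 10, 2, 6, 9, 6, 2, 2, 4, 3, 12, 8, 1, 6] sum 81, len 14
add 7: shortest ending here [10, 2, 6, 9, 6, 2, 2, 4, 3, 12, 8, 1, 6, 7] sum 78, len 14
add 11: shortest ending here [6, 9, 6, 2, 2, 4, 3, 12, 8, 1, 6, 7, 11] sum 77, len 13
add 11: shortest ending here [6, 2, 2, 4, 3, 12, 8, 1, 6, 7, 11, 11] sum 73, len 12
add 12: shortest ending here [4, 3, 12, 8, 1, 6, 7, 11, 11, 12] sum 75, len 10
Shortest qualifying length: 10.

10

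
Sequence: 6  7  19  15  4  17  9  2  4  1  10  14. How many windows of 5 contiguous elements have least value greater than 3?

[6, 7, 19, 15, 4] → min 4  > 3 ✓
[7, 19, 15, 4, 17] → min 4  > 3 ✓
[19, 15, 4, 17, 9] → min 4  > 3 ✓
[15, 4, 17, 9, 2] → min 2
[4, 17, 9, 2, 4] → min 2
[17, 9, 2, 4, 1] → min 1
[9, 2, 4, 1, 10] → min 1
[2, 4, 1, 10, 14] → min 1
3 windows satisfy the condition.

3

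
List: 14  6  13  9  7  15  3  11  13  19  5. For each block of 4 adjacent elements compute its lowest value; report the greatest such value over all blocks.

7

Each size-4 window and its min:
(14, 6, 13, 9) → min 6
(6, 13, 9, 7) → min 6
(13, 9, 7, 15) → min 7
(9, 7, 15, 3) → min 3
(7, 15, 3, 11) → min 3
(15, 3, 11, 13) → min 3
(3, 11, 13, 19) → min 3
(11, 13, 19, 5) → min 5
Greatest of these is 7.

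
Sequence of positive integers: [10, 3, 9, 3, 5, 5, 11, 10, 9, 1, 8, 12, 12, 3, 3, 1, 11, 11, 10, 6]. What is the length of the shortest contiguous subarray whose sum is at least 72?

add 10: running sum 10 < 72
add 3: running sum 13 < 72
add 9: running sum 22 < 72
add 3: running sum 25 < 72
add 5: running sum 30 < 72
add 5: running sum 35 < 72
add 11: running sum 46 < 72
add 10: running sum 56 < 72
add 9: running sum 65 < 72
add 1: running sum 66 < 72
end 10: [10, 3, 9, 3, 5, 5, 11, 10, 9, 1, 8] sum 74, len 11
end 11: [9, 3, 5, 5, 11, 10, 9, 1, 8, 12] sum 73, len 10
end 12: [5, 5, 11, 10, 9, 1, 8, 12, 12] sum 73, len 9
end 13: [5, 5, 11, 10, 9, 1, 8, 12, 12, 3] sum 76, len 10
end 14: [5, 11, 10, 9, 1, 8, 12, 12, 3, 3] sum 74, len 10
end 15: [5, 11, 10, 9, 1, 8, 12, 12, 3, 3, 1] sum 75, len 11
end 16: [11, 10, 9, 1, 8, 12, 12, 3, 3, 1, 11] sum 81, len 11
end 17: [10, 9, 1, 8, 12, 12, 3, 3, 1, 11, 11] sum 81, len 11
end 18: [1, 8, 12, 12, 3, 3, 1, 11, 11, 10] sum 72, len 10
end 19: [8, 12, 12, 3, 3, 1, 11, 11, 10, 6] sum 77, len 10
Shortest qualifying length: 9.

9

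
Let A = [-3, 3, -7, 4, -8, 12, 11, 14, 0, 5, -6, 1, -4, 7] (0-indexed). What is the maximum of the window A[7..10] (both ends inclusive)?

Elements at indices 7..10: 14, 0, 5, -6
max(14, 0, 5, -6) = 14

14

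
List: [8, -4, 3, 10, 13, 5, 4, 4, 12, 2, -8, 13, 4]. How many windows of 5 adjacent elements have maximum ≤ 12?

2

(8, -4, 3, 10, 13) → max 13
(-4, 3, 10, 13, 5) → max 13
(3, 10, 13, 5, 4) → max 13
(10, 13, 5, 4, 4) → max 13
(13, 5, 4, 4, 12) → max 13
(5, 4, 4, 12, 2) → max 12  ≤ 12 ✓
(4, 4, 12, 2, -8) → max 12  ≤ 12 ✓
(4, 12, 2, -8, 13) → max 13
(12, 2, -8, 13, 4) → max 13
2 windows satisfy the condition.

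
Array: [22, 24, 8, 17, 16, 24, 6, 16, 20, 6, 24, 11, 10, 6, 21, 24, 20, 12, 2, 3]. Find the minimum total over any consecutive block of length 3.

17

[22, 24, 8] → sum 54
[24, 8, 17] → sum 49
[8, 17, 16] → sum 41
[17, 16, 24] → sum 57
[16, 24, 6] → sum 46
[24, 6, 16] → sum 46
[6, 16, 20] → sum 42
[16, 20, 6] → sum 42
[20, 6, 24] → sum 50
[6, 24, 11] → sum 41
[24, 11, 10] → sum 45
[11, 10, 6] → sum 27
[10, 6, 21] → sum 37
[6, 21, 24] → sum 51
[21, 24, 20] → sum 65
[24, 20, 12] → sum 56
[20, 12, 2] → sum 34
[12, 2, 3] → sum 17
Minimum of these is 17.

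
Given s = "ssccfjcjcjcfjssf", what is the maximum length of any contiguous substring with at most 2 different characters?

6

add s: window [s] (1 distinct), len 1
add s: window [s, s] (1 distinct), len 2
add c: window [s, s, c] (2 distinct), len 3
add c: window [s, s, c, c] (2 distinct), len 4
add f: window [c, c, f] (2 distinct), len 3
add j: window [f, j] (2 distinct), len 2
add c: window [j, c] (2 distinct), len 2
add j: window [j, c, j] (2 distinct), len 3
add c: window [j, c, j, c] (2 distinct), len 4
add j: window [j, c, j, c, j] (2 distinct), len 5
add c: window [j, c, j, c, j, c] (2 distinct), len 6
add f: window [c, f] (2 distinct), len 2
add j: window [f, j] (2 distinct), len 2
add s: window [j, s] (2 distinct), len 2
add s: window [j, s, s] (2 distinct), len 3
add f: window [s, s, f] (2 distinct), len 3
Longest length with ≤2 distinct: 6.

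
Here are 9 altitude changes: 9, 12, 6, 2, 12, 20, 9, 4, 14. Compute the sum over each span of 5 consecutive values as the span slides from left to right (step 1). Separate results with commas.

41, 52, 49, 47, 59

9 12 6 2 12 → sum 41
12 6 2 12 20 → sum 52
6 2 12 20 9 → sum 49
2 12 20 9 4 → sum 47
12 20 9 4 14 → sum 59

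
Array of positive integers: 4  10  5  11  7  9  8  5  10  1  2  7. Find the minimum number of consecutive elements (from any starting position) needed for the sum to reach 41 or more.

5

add 4: running sum 4 < 41
add 10: running sum 14 < 41
add 5: running sum 19 < 41
add 11: running sum 30 < 41
add 7: running sum 37 < 41
end 5: [10, 5, 11, 7, 9] sum 42, len 5
end 6: [10, 5, 11, 7, 9, 8] sum 50, len 6
end 7: [5, 11, 7, 9, 8, 5] sum 45, len 6
end 8: [11, 7, 9, 8, 5, 10] sum 50, len 6
end 9: [11, 7, 9, 8, 5, 10, 1] sum 51, len 7
end 10: [7, 9, 8, 5, 10, 1, 2] sum 42, len 7
end 11: [9, 8, 5, 10, 1, 2, 7] sum 42, len 7
Shortest qualifying length: 5.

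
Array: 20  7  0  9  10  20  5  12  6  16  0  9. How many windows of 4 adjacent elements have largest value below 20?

4

(20, 7, 0, 9) → max 20
(7, 0, 9, 10) → max 10  < 20 ✓
(0, 9, 10, 20) → max 20
(9, 10, 20, 5) → max 20
(10, 20, 5, 12) → max 20
(20, 5, 12, 6) → max 20
(5, 12, 6, 16) → max 16  < 20 ✓
(12, 6, 16, 0) → max 16  < 20 ✓
(6, 16, 0, 9) → max 16  < 20 ✓
4 windows satisfy the condition.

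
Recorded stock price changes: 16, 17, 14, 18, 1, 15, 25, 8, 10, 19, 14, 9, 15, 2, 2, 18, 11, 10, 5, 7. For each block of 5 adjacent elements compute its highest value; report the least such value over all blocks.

15

Window maxs for each of the 16 positions:
[16, 17, 14, 18, 1] → max 18
[17, 14, 18, 1, 15] → max 18
[14, 18, 1, 15, 25] → max 25
[18, 1, 15, 25, 8] → max 25
[1, 15, 25, 8, 10] → max 25
[15, 25, 8, 10, 19] → max 25
[25, 8, 10, 19, 14] → max 25
[8, 10, 19, 14, 9] → max 19
[10, 19, 14, 9, 15] → max 19
[19, 14, 9, 15, 2] → max 19
[14, 9, 15, 2, 2] → max 15
[9, 15, 2, 2, 18] → max 18
[15, 2, 2, 18, 11] → max 18
[2, 2, 18, 11, 10] → max 18
[2, 18, 11, 10, 5] → max 18
[18, 11, 10, 5, 7] → max 18
Least of these is 15.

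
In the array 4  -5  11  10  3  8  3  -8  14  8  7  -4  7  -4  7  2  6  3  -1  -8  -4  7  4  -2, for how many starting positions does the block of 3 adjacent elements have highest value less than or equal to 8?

(4, -5, 11) → max 11
(-5, 11, 10) → max 11
(11, 10, 3) → max 11
(10, 3, 8) → max 10
(3, 8, 3) → max 8  ≤ 8 ✓
(8, 3, -8) → max 8  ≤ 8 ✓
(3, -8, 14) → max 14
(-8, 14, 8) → max 14
(14, 8, 7) → max 14
(8, 7, -4) → max 8  ≤ 8 ✓
(7, -4, 7) → max 7  ≤ 8 ✓
(-4, 7, -4) → max 7  ≤ 8 ✓
(7, -4, 7) → max 7  ≤ 8 ✓
(-4, 7, 2) → max 7  ≤ 8 ✓
(7, 2, 6) → max 7  ≤ 8 ✓
(2, 6, 3) → max 6  ≤ 8 ✓
(6, 3, -1) → max 6  ≤ 8 ✓
(3, -1, -8) → max 3  ≤ 8 ✓
(-1, -8, -4) → max -1  ≤ 8 ✓
(-8, -4, 7) → max 7  ≤ 8 ✓
(-4, 7, 4) → max 7  ≤ 8 ✓
(7, 4, -2) → max 7  ≤ 8 ✓
15 windows satisfy the condition.

15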